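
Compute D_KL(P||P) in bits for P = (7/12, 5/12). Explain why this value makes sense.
0.0000 bits

KL divergence satisfies the Gibbs inequality: D_KL(P||Q) ≥ 0 for all distributions P, Q.

D_KL(P||Q) = Σ p(x) log(p(x)/q(x))
Each term is p(x) × log_2(p(x)/p(x)) = p(x) × log_2(1) = 0, so the sum is 0.
D_KL(P||Q) = 0.0000 bits

When P = Q, the KL divergence is exactly 0, as there is no 'divergence' between identical distributions.

This non-negativity is a fundamental property: relative entropy cannot be negative because it measures how different Q is from P.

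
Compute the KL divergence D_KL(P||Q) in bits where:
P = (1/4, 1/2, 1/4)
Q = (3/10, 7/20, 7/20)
0.0702 bits

KL divergence: D_KL(P||Q) = Σ p(x) log(p(x)/q(x))

Computing term by term:
  x=0: 1/4 × log_2[(1/4)/(3/10)] = 1/4 × -0.2630 = -0.0658
  x=1: 1/2 × log_2[(1/2)/(7/20)] = 1/2 × 0.5146 = 0.2573
  x=2: 1/4 × log_2[(1/4)/(7/20)] = 1/4 × -0.4854 = -0.1214

D_KL(P||Q) = 0.0702 bits

Note: KL divergence is always non-negative and equals 0 iff P = Q.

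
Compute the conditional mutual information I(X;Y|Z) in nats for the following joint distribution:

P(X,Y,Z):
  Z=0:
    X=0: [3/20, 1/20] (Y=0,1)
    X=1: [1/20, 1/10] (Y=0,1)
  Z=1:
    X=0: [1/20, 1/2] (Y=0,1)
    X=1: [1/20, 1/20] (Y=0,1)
0.0733 nats

Conditional mutual information: I(X;Y|Z) = H(X|Z) + H(Y|Z) - H(X,Y|Z)

H(Z) = 0.6474
H(X,Z) = 1.1655 → H(X|Z) = 0.5181
H(Y,Z) = 1.1655 → H(Y|Z) = 0.5181
H(X,Y,Z) = 1.6103 → H(X,Y|Z) = 0.9629

I(X;Y|Z) = 0.5181 + 0.5181 - 0.9629 = 0.0733 nats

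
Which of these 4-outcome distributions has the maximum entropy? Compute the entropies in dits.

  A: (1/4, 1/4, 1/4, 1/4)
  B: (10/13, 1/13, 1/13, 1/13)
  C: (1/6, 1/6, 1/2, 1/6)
A

For a discrete distribution over n outcomes, entropy is maximized by the uniform distribution.

Computing entropies:
H(A) = 0.6021 dits
H(B) = 0.3447 dits
H(C) = 0.5396 dits

The uniform distribution (where all probabilities equal 1/4) achieves the maximum entropy of log_10(4) = 0.6021 dits.

Distribution A has the highest entropy.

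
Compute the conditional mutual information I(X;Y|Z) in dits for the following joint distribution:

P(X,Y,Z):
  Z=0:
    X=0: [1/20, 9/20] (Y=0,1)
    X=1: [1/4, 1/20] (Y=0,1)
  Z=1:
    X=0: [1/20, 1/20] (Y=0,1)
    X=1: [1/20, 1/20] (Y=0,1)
0.1006 dits

Conditional mutual information: I(X;Y|Z) = H(X|Z) + H(Y|Z) - H(X,Y|Z)

H(Z) = 0.2173
H(X,Z) = 0.5074 → H(X|Z) = 0.2901
H(Y,Z) = 0.5074 → H(Y|Z) = 0.2901
H(X,Y,Z) = 0.6969 → H(X,Y|Z) = 0.4796

I(X;Y|Z) = 0.2901 + 0.2901 - 0.4796 = 0.1006 dits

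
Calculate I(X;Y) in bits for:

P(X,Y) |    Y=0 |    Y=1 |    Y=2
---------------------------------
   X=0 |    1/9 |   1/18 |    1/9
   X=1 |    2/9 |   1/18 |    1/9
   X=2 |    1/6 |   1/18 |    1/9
0.0138 bits

Mutual information: I(X;Y) = H(X) + H(Y) - H(X,Y)

Marginals:
P(X) = (5/18, 7/18, 1/3), H(X) = 1.5715 bits
P(Y) = (1/2, 1/6, 1/3), H(Y) = 1.4591 bits

Joint entropy: H(X,Y) = 3.0169 bits

I(X;Y) = 1.5715 + 1.4591 - 3.0169 = 0.0138 bits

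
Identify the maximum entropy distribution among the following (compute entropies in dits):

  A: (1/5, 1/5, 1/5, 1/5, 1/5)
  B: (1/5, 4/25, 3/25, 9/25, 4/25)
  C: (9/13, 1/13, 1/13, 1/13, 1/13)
A

For a discrete distribution over n outcomes, entropy is maximized by the uniform distribution.

Computing entropies:
H(A) = 0.6990 dits
H(B) = 0.6647 dits
H(C) = 0.4533 dits

The uniform distribution (where all probabilities equal 1/5) achieves the maximum entropy of log_10(5) = 0.6990 dits.

Distribution A has the highest entropy.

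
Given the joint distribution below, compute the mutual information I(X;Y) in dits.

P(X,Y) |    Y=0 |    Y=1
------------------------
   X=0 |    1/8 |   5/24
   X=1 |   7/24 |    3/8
0.0008 dits

Mutual information: I(X;Y) = H(X) + H(Y) - H(X,Y)

Marginals:
P(X) = (1/3, 2/3), H(X) = 0.2764 dits
P(Y) = (5/12, 7/12), H(Y) = 0.2950 dits

Joint entropy: H(X,Y) = 0.5706 dits

I(X;Y) = 0.2764 + 0.2950 - 0.5706 = 0.0008 dits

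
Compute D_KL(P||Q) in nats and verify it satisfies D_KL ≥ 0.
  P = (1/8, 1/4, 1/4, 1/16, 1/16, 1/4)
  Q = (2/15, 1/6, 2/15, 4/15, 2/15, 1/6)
0.2138 nats

KL divergence satisfies the Gibbs inequality: D_KL(P||Q) ≥ 0 for all distributions P, Q.

D_KL(P||Q) = Σ p(x) log(p(x)/q(x))
Term by term:
  x=0: 1/8 × log_e[(1/8)/(2/15)] = -0.0081
  x=1: 1/4 × log_e[(1/4)/(1/6)] = 0.1014
  x=2: 1/4 × log_e[(1/4)/(2/15)] = 0.1572
  x=3: 1/16 × log_e[(1/16)/(4/15)] = -0.0907
  x=4: 1/16 × log_e[(1/16)/(2/15)] = -0.0474
  x=5: 1/4 × log_e[(1/4)/(1/6)] = 0.1014
D_KL(P||Q) = 0.2138 nats

D_KL(P||Q) = 0.2138 ≥ 0 ✓

This non-negativity is a fundamental property: relative entropy cannot be negative because it measures how different Q is from P.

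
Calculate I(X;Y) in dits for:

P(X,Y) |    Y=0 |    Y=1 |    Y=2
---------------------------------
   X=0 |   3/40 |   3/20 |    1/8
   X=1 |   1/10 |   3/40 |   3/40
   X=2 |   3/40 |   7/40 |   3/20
0.0085 dits

Mutual information: I(X;Y) = H(X) + H(Y) - H(X,Y)

Marginals:
P(X) = (7/20, 1/4, 2/5), H(X) = 0.4693 dits
P(Y) = (1/4, 2/5, 7/20), H(Y) = 0.4693 dits

Joint entropy: H(X,Y) = 0.9300 dits

I(X;Y) = 0.4693 + 0.4693 - 0.9300 = 0.0085 dits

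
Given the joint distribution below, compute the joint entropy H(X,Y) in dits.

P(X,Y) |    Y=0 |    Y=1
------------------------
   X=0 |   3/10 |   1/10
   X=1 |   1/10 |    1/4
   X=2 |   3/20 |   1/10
0.7310 dits

Joint entropy is H(X,Y) = -Σ_{x,y} p(x,y) log p(x,y).

Summing over all non-zero entries:
H(X,Y) = -[3/10·log_10(3/10) + 1/10·log_10(1/10) + 1/10·log_10(1/10) + 1/4·log_10(1/4) + 3/20·log_10(3/20) + 1/10·log_10(1/10)]
H(X,Y) = 0.7310 dits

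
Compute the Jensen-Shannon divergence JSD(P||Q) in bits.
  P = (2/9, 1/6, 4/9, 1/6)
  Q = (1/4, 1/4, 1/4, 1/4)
0.0326 bits

Jensen-Shannon divergence is:
JSD(P||Q) = 0.5 × D_KL(P||M) + 0.5 × D_KL(Q||M)
where M = 0.5 × (P + Q) is the mixture distribution.

M = 0.5 × (2/9, 1/6, 4/9, 1/6) + 0.5 × (1/4, 1/4, 1/4, 1/4) = (0.236111, 5/24, 0.347222, 5/24)

D_KL(P||M) = 0.0315 bits
D_KL(Q||M) = 0.0336 bits

JSD(P||Q) = 0.5 × 0.0315 + 0.5 × 0.0336 = 0.0326 bits

Unlike KL divergence, JSD is symmetric and bounded: 0 ≤ JSD ≤ log(2).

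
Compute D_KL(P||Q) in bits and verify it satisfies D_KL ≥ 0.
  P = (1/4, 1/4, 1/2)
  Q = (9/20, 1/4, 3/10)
0.1565 bits

KL divergence satisfies the Gibbs inequality: D_KL(P||Q) ≥ 0 for all distributions P, Q.

D_KL(P||Q) = Σ p(x) log(p(x)/q(x))
Term by term:
  x=0: 1/4 × log_2[(1/4)/(9/20)] = -0.2120
  x=1: 1/4 × log_2[(1/4)/(1/4)] = 0.0000
  x=2: 1/2 × log_2[(1/2)/(3/10)] = 0.3685
D_KL(P||Q) = 0.1565 bits

D_KL(P||Q) = 0.1565 ≥ 0 ✓

This non-negativity is a fundamental property: relative entropy cannot be negative because it measures how different Q is from P.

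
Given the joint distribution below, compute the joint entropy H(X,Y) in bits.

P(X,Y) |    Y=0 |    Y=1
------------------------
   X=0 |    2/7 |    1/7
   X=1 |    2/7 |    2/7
1.9502 bits

Joint entropy is H(X,Y) = -Σ_{x,y} p(x,y) log p(x,y).

Summing over all non-zero entries:
H(X,Y) = -[2/7·log_2(2/7) + 1/7·log_2(1/7) + 2/7·log_2(2/7) + 2/7·log_2(2/7)]
H(X,Y) = 1.9502 bits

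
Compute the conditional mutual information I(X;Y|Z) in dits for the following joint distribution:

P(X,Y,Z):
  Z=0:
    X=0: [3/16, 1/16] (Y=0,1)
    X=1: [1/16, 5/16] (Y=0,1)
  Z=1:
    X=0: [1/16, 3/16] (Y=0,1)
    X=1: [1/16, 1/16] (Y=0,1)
0.0532 dits

Conditional mutual information: I(X;Y|Z) = H(X|Z) + H(Y|Z) - H(X,Y|Z)

H(Z) = 0.2873
H(X,Z) = 0.5737 → H(X|Z) = 0.2863
H(Y,Z) = 0.5737 → H(Y|Z) = 0.2863
H(X,Y,Z) = 0.8068 → H(X,Y|Z) = 0.5195

I(X;Y|Z) = 0.2863 + 0.2863 - 0.5195 = 0.0532 dits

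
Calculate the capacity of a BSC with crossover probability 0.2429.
0.2002 bits

For a binary symmetric channel (BSC) with error probability p:
Capacity C = 1 - H(p) bits per symbol

where H(p) = -p log₂(p) - (1-p) log₂(1-p) is the binary entropy function.

H(0.2429) = 0.7998 bits
C = 1 - 0.7998 = 0.2002 bits per symbol

This means we can reliably transmit up to 0.2002 bits of information per channel use.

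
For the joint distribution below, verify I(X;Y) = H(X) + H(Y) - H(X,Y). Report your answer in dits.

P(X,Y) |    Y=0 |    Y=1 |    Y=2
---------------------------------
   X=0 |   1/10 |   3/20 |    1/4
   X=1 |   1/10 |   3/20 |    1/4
I(X;Y) = 0.0000 dits

Mutual information has multiple equivalent forms:
- I(X;Y) = H(X) - H(X|Y)
- I(X;Y) = H(Y) - H(Y|X)
- I(X;Y) = H(X) + H(Y) - H(X,Y)

Computing all quantities:
H(X) = 0.3010, H(Y) = 0.4472, H(X,Y) = 0.7482
H(X|Y) = 0.3010, H(Y|X) = 0.4472

Verification:
H(X) - H(X|Y) = 0.3010 - 0.3010 = 0.0000
H(Y) - H(Y|X) = 0.4472 - 0.4472 = 0.0000
H(X) + H(Y) - H(X,Y) = 0.3010 + 0.4472 - 0.7482 = 0.0000

All forms give I(X;Y) = 0.0000 dits. ✓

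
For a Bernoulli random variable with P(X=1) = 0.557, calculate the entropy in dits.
0.2982 dits

The binary entropy function is:
H(p) = -p log(p) - (1-p) log(1-p)

H(0.557) = -0.557 × log_10(0.557) - 0.443 × log_10(0.443)
H(0.557) = 0.2982 dits

Note: Binary entropy is maximized at p=0.5 (H=1 bit) and minimized at p=0 or p=1 (H=0).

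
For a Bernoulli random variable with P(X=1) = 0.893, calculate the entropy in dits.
0.1477 dits

The binary entropy function is:
H(p) = -p log(p) - (1-p) log(1-p)

H(0.893) = -0.893 × log_10(0.893) - 0.107 × log_10(0.107)
H(0.893) = 0.1477 dits

Note: Binary entropy is maximized at p=0.5 (H=1 bit) and minimized at p=0 or p=1 (H=0).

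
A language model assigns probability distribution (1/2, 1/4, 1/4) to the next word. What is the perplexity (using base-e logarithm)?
2.8284

Perplexity is e^H (or exp(H) for natural log).

First, H = -Σ p log p = 1.0397 nats
Perplexity = e^1.0397 = 2.8284

Interpretation: The model's uncertainty is equivalent to choosing uniformly among 2.8 options.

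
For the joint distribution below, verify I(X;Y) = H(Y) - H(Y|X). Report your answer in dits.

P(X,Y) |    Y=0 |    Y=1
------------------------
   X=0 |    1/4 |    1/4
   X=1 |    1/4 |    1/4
I(X;Y) = 0.0000 dits

Mutual information has multiple equivalent forms:
- I(X;Y) = H(X) - H(X|Y)
- I(X;Y) = H(Y) - H(Y|X)
- I(X;Y) = H(X) + H(Y) - H(X,Y)

Computing all quantities:
H(X) = 0.3010, H(Y) = 0.3010, H(X,Y) = 0.6021
H(X|Y) = 0.3010, H(Y|X) = 0.3010

Verification:
H(X) - H(X|Y) = 0.3010 - 0.3010 = 0.0000
H(Y) - H(Y|X) = 0.3010 - 0.3010 = 0.0000
H(X) + H(Y) - H(X,Y) = 0.3010 + 0.3010 - 0.6021 = 0.0000

All forms give I(X;Y) = 0.0000 dits. ✓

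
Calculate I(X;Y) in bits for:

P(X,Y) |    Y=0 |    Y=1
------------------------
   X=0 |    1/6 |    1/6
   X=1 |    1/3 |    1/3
0.0000 bits

Mutual information: I(X;Y) = H(X) + H(Y) - H(X,Y)

Marginals:
P(X) = (1/3, 2/3), H(X) = 0.9183 bits
P(Y) = (1/2, 1/2), H(Y) = 1.0000 bits

Joint entropy: H(X,Y) = 1.9183 bits

I(X;Y) = 0.9183 + 1.0000 - 1.9183 = 0.0000 bits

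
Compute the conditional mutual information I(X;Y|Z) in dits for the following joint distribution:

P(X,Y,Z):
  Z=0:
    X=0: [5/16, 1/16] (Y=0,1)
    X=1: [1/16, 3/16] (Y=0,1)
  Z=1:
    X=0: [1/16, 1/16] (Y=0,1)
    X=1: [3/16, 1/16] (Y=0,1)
0.0532 dits

Conditional mutual information: I(X;Y|Z) = H(X|Z) + H(Y|Z) - H(X,Y|Z)

H(Z) = 0.2873
H(X,Z) = 0.5737 → H(X|Z) = 0.2863
H(Y,Z) = 0.5737 → H(Y|Z) = 0.2863
H(X,Y,Z) = 0.8068 → H(X,Y|Z) = 0.5195

I(X;Y|Z) = 0.2863 + 0.2863 - 0.5195 = 0.0532 dits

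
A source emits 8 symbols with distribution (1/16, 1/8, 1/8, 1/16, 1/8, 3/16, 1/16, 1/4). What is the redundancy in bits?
0.1722 bits

Redundancy measures how far a source is from maximum entropy:
R = H_max - H(X)

Maximum entropy for 8 symbols: H_max = log_2(8) = 3.0000 bits
Actual entropy: H(X) = 2.8278 bits
Redundancy: R = 3.0000 - 2.8278 = 0.1722 bits

This redundancy represents potential for compression: the source could be compressed by 0.1722 bits per symbol.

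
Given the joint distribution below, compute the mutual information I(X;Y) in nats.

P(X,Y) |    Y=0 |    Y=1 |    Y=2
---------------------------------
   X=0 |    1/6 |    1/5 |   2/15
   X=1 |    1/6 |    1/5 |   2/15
0.0000 nats

Mutual information: I(X;Y) = H(X) + H(Y) - H(X,Y)

Marginals:
P(X) = (1/2, 1/2), H(X) = 0.6931 nats
P(Y) = (1/3, 2/5, 4/15), H(Y) = 1.0852 nats

Joint entropy: H(X,Y) = 1.7783 nats

I(X;Y) = 0.6931 + 1.0852 - 1.7783 = 0.0000 nats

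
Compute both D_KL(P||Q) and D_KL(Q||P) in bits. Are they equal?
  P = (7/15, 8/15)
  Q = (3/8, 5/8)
D_KL(P||Q) = 0.0252, D_KL(Q||P) = 0.0247

KL divergence is not symmetric: D_KL(P||Q) ≠ D_KL(Q||P) in general.

D_KL(P||Q) = 0.0252 bits
D_KL(Q||P) = 0.0247 bits

No, they are not equal!

This asymmetry is why KL divergence is not a true distance metric.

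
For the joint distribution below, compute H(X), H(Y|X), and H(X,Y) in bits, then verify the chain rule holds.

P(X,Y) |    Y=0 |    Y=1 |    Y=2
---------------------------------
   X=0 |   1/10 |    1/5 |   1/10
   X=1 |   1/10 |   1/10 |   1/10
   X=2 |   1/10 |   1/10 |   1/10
H(X,Y) = 3.1219, H(X) = 1.5710, H(Y|X) = 1.5510 (all in bits)

Chain rule: H(X,Y) = H(X) + H(Y|X)

Left side — joint entropy directly:
H(X,Y) = -Σ p(x,y) log p(x,y) = 3.1219 bits

Right side — compute H(Y|X) from the conditional distributions:
P(X) = (2/5, 3/10, 3/10), so H(X) = 1.5710 bits
H(Y|X) = Σ_x P(X=x) · H(Y|X=x):
  P(Y|X=0) = (1/4, 1/2, 1/4), H(Y|X=0) = 1.5000, weight P(X=0) = 2/5
  P(Y|X=1) = (1/3, 1/3, 1/3), H(Y|X=1) = 1.5850, weight P(X=1) = 3/10
  P(Y|X=2) = (1/3, 1/3, 1/3), H(Y|X=2) = 1.5850, weight P(X=2) = 3/10
H(Y|X) = 1.5510 bits

H(X) + H(Y|X) = 1.5710 + 1.5510 = 3.1219 bits

Both sides equal 3.1219 bits. ✓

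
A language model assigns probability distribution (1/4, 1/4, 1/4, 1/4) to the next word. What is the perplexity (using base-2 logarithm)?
4.0000

Perplexity is 2^H (or exp(H) for natural log).

First, H = -Σ p log p = 2.0000 bits
Perplexity = 2^2.0000 = 4.0000

Interpretation: The model's uncertainty is equivalent to choosing uniformly among 4.0 options.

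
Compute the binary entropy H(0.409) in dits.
0.2938 dits

The binary entropy function is:
H(p) = -p log(p) - (1-p) log(1-p)

H(0.409) = -0.409 × log_10(0.409) - 0.591 × log_10(0.591)
H(0.409) = 0.2938 dits

Note: Binary entropy is maximized at p=0.5 (H=1 bit) and minimized at p=0 or p=1 (H=0).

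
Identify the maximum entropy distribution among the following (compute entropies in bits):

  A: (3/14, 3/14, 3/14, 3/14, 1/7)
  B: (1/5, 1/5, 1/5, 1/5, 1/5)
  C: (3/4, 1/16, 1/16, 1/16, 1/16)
B

For a discrete distribution over n outcomes, entropy is maximized by the uniform distribution.

Computing entropies:
H(A) = 2.3060 bits
H(B) = 2.3219 bits
H(C) = 1.3113 bits

The uniform distribution (where all probabilities equal 1/5) achieves the maximum entropy of log_2(5) = 2.3219 bits.

Distribution B has the highest entropy.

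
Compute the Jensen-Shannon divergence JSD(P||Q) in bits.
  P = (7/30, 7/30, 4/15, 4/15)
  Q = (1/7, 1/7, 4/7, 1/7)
0.0705 bits

Jensen-Shannon divergence is:
JSD(P||Q) = 0.5 × D_KL(P||M) + 0.5 × D_KL(Q||M)
where M = 0.5 × (P + Q) is the mixture distribution.

M = 0.5 × (7/30, 7/30, 4/15, 4/15) + 0.5 × (1/7, 1/7, 4/7, 1/7) = (0.188095, 0.188095, 0.419048, 0.204762)

D_KL(P||M) = 0.0728 bits
D_KL(Q||M) = 0.0681 bits

JSD(P||Q) = 0.5 × 0.0728 + 0.5 × 0.0681 = 0.0705 bits

Unlike KL divergence, JSD is symmetric and bounded: 0 ≤ JSD ≤ log(2).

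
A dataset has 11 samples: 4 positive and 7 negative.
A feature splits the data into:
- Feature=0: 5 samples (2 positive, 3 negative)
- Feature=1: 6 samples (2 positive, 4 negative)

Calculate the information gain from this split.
0.0034 bits

Information Gain = H(Y) - H(Y|Feature)

Before split:
P(positive) = 4/11 = 0.3636
H(Y) = 0.9457 bits

After split:
Feature=0: H = 0.9710 bits (weight = 5/11)
Feature=1: H = 0.9183 bits (weight = 6/11)
H(Y|Feature) = (5/11)×0.9710 + (6/11)×0.9183 = 0.9422 bits

Information Gain = 0.9457 - 0.9422 = 0.0034 bits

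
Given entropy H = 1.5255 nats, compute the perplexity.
4.5974

Perplexity is e^H (or exp(H) for natural log).

H = 1.5255 nats
Perplexity = e^1.5255 = 4.5974

Interpretation: The model's uncertainty is equivalent to choosing uniformly among 4.6 options.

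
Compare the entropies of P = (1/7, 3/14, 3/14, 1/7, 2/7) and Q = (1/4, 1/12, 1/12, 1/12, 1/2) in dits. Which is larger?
P

Computing entropies in dits:
H(P) = 0.6836
H(Q) = 0.5708

Distribution P has higher entropy.

Intuition: The distribution closer to uniform (more spread out) has higher entropy.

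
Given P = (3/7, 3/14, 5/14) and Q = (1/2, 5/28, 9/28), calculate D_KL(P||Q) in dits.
0.0046 dits

KL divergence: D_KL(P||Q) = Σ p(x) log(p(x)/q(x))

Computing term by term:
  x=0: 3/7 × log_10[(3/7)/(1/2)] = 3/7 × -0.0669 = -0.0287
  x=1: 3/14 × log_10[(3/14)/(5/28)] = 3/14 × 0.0792 = 0.0170
  x=2: 5/14 × log_10[(5/14)/(9/28)] = 5/14 × 0.0458 = 0.0163

D_KL(P||Q) = 0.0046 dits

Note: KL divergence is always non-negative and equals 0 iff P = Q.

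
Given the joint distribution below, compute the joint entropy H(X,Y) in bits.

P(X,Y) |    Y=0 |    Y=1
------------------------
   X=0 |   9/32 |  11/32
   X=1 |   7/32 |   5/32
1.9424 bits

Joint entropy is H(X,Y) = -Σ_{x,y} p(x,y) log p(x,y).

Summing over all non-zero entries:
H(X,Y) = -[9/32·log_2(9/32) + 11/32·log_2(11/32) + 7/32·log_2(7/32) + 5/32·log_2(5/32)]
H(X,Y) = 1.9424 bits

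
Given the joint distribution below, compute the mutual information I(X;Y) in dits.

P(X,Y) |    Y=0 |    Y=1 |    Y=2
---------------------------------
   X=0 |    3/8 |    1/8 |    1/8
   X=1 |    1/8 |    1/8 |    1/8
0.0147 dits

Mutual information: I(X;Y) = H(X) + H(Y) - H(X,Y)

Marginals:
P(X) = (5/8, 3/8), H(X) = 0.2873 dits
P(Y) = (1/2, 1/4, 1/4), H(Y) = 0.4515 dits

Joint entropy: H(X,Y) = 0.7242 dits

I(X;Y) = 0.2873 + 0.4515 - 0.7242 = 0.0147 dits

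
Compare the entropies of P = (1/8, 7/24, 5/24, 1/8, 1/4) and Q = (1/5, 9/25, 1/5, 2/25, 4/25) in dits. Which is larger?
P

Computing entropies in dits:
H(P) = 0.6743
H(Q) = 0.6544

Distribution P has higher entropy.

Intuition: The distribution closer to uniform (more spread out) has higher entropy.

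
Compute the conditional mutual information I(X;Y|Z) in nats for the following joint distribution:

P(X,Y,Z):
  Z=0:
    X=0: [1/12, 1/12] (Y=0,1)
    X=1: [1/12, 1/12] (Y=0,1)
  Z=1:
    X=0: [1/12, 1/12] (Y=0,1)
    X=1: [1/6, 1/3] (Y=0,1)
0.0073 nats

Conditional mutual information: I(X;Y|Z) = H(X|Z) + H(Y|Z) - H(X,Y|Z)

H(Z) = 0.6365
H(X,Z) = 1.2425 → H(X|Z) = 0.6059
H(Y,Z) = 1.3086 → H(Y|Z) = 0.6721
H(X,Y,Z) = 1.9073 → H(X,Y|Z) = 1.2708

I(X;Y|Z) = 0.6059 + 0.6721 - 1.2708 = 0.0073 nats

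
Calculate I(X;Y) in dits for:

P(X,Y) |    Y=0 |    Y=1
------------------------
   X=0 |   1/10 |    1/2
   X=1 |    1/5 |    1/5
0.0275 dits

Mutual information: I(X;Y) = H(X) + H(Y) - H(X,Y)

Marginals:
P(X) = (3/5, 2/5), H(X) = 0.2923 dits
P(Y) = (3/10, 7/10), H(Y) = 0.2653 dits

Joint entropy: H(X,Y) = 0.5301 dits

I(X;Y) = 0.2923 + 0.2653 - 0.5301 = 0.0275 dits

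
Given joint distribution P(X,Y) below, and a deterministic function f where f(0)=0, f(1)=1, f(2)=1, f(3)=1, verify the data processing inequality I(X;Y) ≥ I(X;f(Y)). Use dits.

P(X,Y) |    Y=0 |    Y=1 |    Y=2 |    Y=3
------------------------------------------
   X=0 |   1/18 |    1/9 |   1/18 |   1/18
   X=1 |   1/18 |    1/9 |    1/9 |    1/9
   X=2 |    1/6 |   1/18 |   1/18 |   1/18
I(X;Y) = 0.0305, I(X;f(Y)) = 0.0266, inequality holds: 0.0305 ≥ 0.0266

Data Processing Inequality: For any Markov chain X → Y → Z, we have I(X;Y) ≥ I(X;Z).

Here Z = f(Y) is a deterministic function of Y, forming X → Y → Z.

Original I(X;Y) = 0.0305 dits

After applying f:
P(X,Z) where Z=f(Y):
- P(X,Z=0) = P(X,Y=0)
- P(X,Z=1) = P(X,Y=1) + P(X,Y=2) + P(X,Y=3)

I(X;Z) = I(X;f(Y)) = 0.0266 dits

Verification: 0.0305 ≥ 0.0266 ✓

Information cannot be created by processing; the function f can only lose information about X.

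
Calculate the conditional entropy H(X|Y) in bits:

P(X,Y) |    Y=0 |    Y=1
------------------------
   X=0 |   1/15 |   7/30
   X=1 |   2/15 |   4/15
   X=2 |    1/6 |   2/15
1.5168 bits

Using the chain rule: H(X|Y) = H(X,Y) - H(Y)

First, compute H(X,Y) = 2.4649 bits

Marginal P(Y) = (11/30, 19/30)
H(Y) = 0.9481 bits

H(X|Y) = H(X,Y) - H(Y) = 2.4649 - 0.9481 = 1.5168 bits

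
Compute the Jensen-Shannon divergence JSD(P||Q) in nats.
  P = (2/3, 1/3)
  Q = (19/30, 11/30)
0.0006 nats

Jensen-Shannon divergence is:
JSD(P||Q) = 0.5 × D_KL(P||M) + 0.5 × D_KL(Q||M)
where M = 0.5 × (P + Q) is the mixture distribution.

M = 0.5 × (2/3, 1/3) + 0.5 × (19/30, 11/30) = (13/20, 7/20)

D_KL(P||M) = 0.0006 nats
D_KL(Q||M) = 0.0006 nats

JSD(P||Q) = 0.5 × 0.0006 + 0.5 × 0.0006 = 0.0006 nats

Unlike KL divergence, JSD is symmetric and bounded: 0 ≤ JSD ≤ log(2).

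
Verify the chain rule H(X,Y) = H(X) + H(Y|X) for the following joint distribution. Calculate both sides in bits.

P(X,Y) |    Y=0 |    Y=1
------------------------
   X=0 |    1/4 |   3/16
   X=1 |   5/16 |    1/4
H(X,Y) = 1.9772, H(X) = 0.9887, H(Y|X) = 0.9885 (all in bits)

Chain rule: H(X,Y) = H(X) + H(Y|X)

Left side — joint entropy directly:
H(X,Y) = -Σ p(x,y) log p(x,y) = 1.9772 bits

Right side — compute H(Y|X) from the conditional distributions:
P(X) = (7/16, 9/16), so H(X) = 0.9887 bits
H(Y|X) = Σ_x P(X=x) · H(Y|X=x):
  P(Y|X=0) = (4/7, 3/7), H(Y|X=0) = 0.9852, weight P(X=0) = 7/16
  P(Y|X=1) = (5/9, 4/9), H(Y|X=1) = 0.9911, weight P(X=1) = 9/16
H(Y|X) = 0.9885 bits

H(X) + H(Y|X) = 0.9887 + 0.9885 = 1.9772 bits

Both sides equal 1.9772 bits. ✓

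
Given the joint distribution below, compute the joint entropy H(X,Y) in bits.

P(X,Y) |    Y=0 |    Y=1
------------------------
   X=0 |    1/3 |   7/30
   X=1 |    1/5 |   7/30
1.9725 bits

Joint entropy is H(X,Y) = -Σ_{x,y} p(x,y) log p(x,y).

Summing over all non-zero entries:
H(X,Y) = -[1/3·log_2(1/3) + 7/30·log_2(7/30) + 1/5·log_2(1/5) + 7/30·log_2(7/30)]
H(X,Y) = 1.9725 bits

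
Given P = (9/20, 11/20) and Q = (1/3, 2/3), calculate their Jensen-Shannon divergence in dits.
0.0031 dits

Jensen-Shannon divergence is:
JSD(P||Q) = 0.5 × D_KL(P||M) + 0.5 × D_KL(Q||M)
where M = 0.5 × (P + Q) is the mixture distribution.

M = 0.5 × (9/20, 11/20) + 0.5 × (1/3, 2/3) = (0.391667, 0.608333)

D_KL(P||M) = 0.0031 dits
D_KL(Q||M) = 0.0032 dits

JSD(P||Q) = 0.5 × 0.0031 + 0.5 × 0.0032 = 0.0031 dits

Unlike KL divergence, JSD is symmetric and bounded: 0 ≤ JSD ≤ log(2).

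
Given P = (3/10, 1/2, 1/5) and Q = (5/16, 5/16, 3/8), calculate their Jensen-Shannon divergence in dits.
0.0106 dits

Jensen-Shannon divergence is:
JSD(P||Q) = 0.5 × D_KL(P||M) + 0.5 × D_KL(Q||M)
where M = 0.5 × (P + Q) is the mixture distribution.

M = 0.5 × (3/10, 1/2, 1/5) + 0.5 × (5/16, 5/16, 3/8) = (0.30625, 13/32, 0.2875)

D_KL(P||M) = 0.0109 dits
D_KL(Q||M) = 0.0104 dits

JSD(P||Q) = 0.5 × 0.0109 + 0.5 × 0.0104 = 0.0106 dits

Unlike KL divergence, JSD is symmetric and bounded: 0 ≤ JSD ≤ log(2).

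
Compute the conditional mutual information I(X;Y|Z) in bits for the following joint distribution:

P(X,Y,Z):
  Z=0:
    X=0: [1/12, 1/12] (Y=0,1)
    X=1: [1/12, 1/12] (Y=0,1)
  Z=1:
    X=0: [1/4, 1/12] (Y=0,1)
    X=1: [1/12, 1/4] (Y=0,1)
0.1258 bits

Conditional mutual information: I(X;Y|Z) = H(X|Z) + H(Y|Z) - H(X,Y|Z)

H(Z) = 0.9183
H(X,Z) = 1.9183 → H(X|Z) = 1.0000
H(Y,Z) = 1.9183 → H(Y|Z) = 1.0000
H(X,Y,Z) = 2.7925 → H(X,Y|Z) = 1.8742

I(X;Y|Z) = 1.0000 + 1.0000 - 1.8742 = 0.1258 bits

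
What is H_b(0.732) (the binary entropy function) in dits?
0.2524 dits

The binary entropy function is:
H(p) = -p log(p) - (1-p) log(1-p)

H(0.732) = -0.732 × log_10(0.732) - 0.268 × log_10(0.268)
H(0.732) = 0.2524 dits

Note: Binary entropy is maximized at p=0.5 (H=1 bit) and minimized at p=0 or p=1 (H=0).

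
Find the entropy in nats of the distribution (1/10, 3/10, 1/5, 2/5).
1.2799 nats

Shannon entropy is H(X) = -Σ p(x) log p(x).

For P = (1/10, 3/10, 1/5, 2/5):
H = -1/10 × log_e(1/10) -3/10 × log_e(3/10) -1/5 × log_e(1/5) -2/5 × log_e(2/5)
H = 1.2799 nats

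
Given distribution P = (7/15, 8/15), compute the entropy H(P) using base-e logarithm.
0.6909 nats

Shannon entropy is H(X) = -Σ p(x) log p(x).

For P = (7/15, 8/15):
H = -7/15 × log_e(7/15) -8/15 × log_e(8/15)
H = 0.6909 nats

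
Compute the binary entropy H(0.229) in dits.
0.2337 dits

The binary entropy function is:
H(p) = -p log(p) - (1-p) log(1-p)

H(0.229) = -0.229 × log_10(0.229) - 0.771 × log_10(0.771)
H(0.229) = 0.2337 dits

Note: Binary entropy is maximized at p=0.5 (H=1 bit) and minimized at p=0 or p=1 (H=0).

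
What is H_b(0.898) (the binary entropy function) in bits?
0.4753 bits

The binary entropy function is:
H(p) = -p log(p) - (1-p) log(1-p)

H(0.898) = -0.898 × log_2(0.898) - 0.102 × log_2(0.102)
H(0.898) = 0.4753 bits

Note: Binary entropy is maximized at p=0.5 (H=1 bit) and minimized at p=0 or p=1 (H=0).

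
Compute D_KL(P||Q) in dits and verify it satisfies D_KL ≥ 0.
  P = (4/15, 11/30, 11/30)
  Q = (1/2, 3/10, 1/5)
0.0557 dits

KL divergence satisfies the Gibbs inequality: D_KL(P||Q) ≥ 0 for all distributions P, Q.

D_KL(P||Q) = Σ p(x) log(p(x)/q(x))
Term by term:
  x=0: 4/15 × log_10[(4/15)/(1/2)] = -0.0728
  x=1: 11/30 × log_10[(11/30)/(3/10)] = 0.0320
  x=2: 11/30 × log_10[(11/30)/(1/5)] = 0.0965
D_KL(P||Q) = 0.0557 dits

D_KL(P||Q) = 0.0557 ≥ 0 ✓

This non-negativity is a fundamental property: relative entropy cannot be negative because it measures how different Q is from P.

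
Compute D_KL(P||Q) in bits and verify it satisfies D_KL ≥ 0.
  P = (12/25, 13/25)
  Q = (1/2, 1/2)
0.0012 bits

KL divergence satisfies the Gibbs inequality: D_KL(P||Q) ≥ 0 for all distributions P, Q.

D_KL(P||Q) = Σ p(x) log(p(x)/q(x))
Term by term:
  x=0: 12/25 × log_2[(12/25)/(1/2)] = -0.0283
  x=1: 13/25 × log_2[(13/25)/(1/2)] = 0.0294
D_KL(P||Q) = 0.0012 bits

D_KL(P||Q) = 0.0012 ≥ 0 ✓

This non-negativity is a fundamental property: relative entropy cannot be negative because it measures how different Q is from P.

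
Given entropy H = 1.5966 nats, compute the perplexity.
4.9362

Perplexity is e^H (or exp(H) for natural log).

H = 1.5966 nats
Perplexity = e^1.5966 = 4.9362

Interpretation: The model's uncertainty is equivalent to choosing uniformly among 4.9 options.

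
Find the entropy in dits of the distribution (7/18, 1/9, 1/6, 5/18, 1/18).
0.6195 dits

Shannon entropy is H(X) = -Σ p(x) log p(x).

For P = (7/18, 1/9, 1/6, 5/18, 1/18):
H = -7/18 × log_10(7/18) -1/9 × log_10(1/9) -1/6 × log_10(1/6) -5/18 × log_10(5/18) -1/18 × log_10(1/18)
H = 0.6195 dits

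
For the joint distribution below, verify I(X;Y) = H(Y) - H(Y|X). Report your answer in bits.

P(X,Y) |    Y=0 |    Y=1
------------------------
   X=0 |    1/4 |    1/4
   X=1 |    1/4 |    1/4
I(X;Y) = 0.0000 bits

Mutual information has multiple equivalent forms:
- I(X;Y) = H(X) - H(X|Y)
- I(X;Y) = H(Y) - H(Y|X)
- I(X;Y) = H(X) + H(Y) - H(X,Y)

Computing all quantities:
H(X) = 1.0000, H(Y) = 1.0000, H(X,Y) = 2.0000
H(X|Y) = 1.0000, H(Y|X) = 1.0000

Verification:
H(X) - H(X|Y) = 1.0000 - 1.0000 = 0.0000
H(Y) - H(Y|X) = 1.0000 - 1.0000 = 0.0000
H(X) + H(Y) - H(X,Y) = 1.0000 + 1.0000 - 2.0000 = 0.0000

All forms give I(X;Y) = 0.0000 bits. ✓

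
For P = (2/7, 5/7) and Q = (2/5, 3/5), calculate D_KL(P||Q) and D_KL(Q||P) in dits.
D_KL(P||Q) = 0.0123, D_KL(Q||P) = 0.0130

KL divergence is not symmetric: D_KL(P||Q) ≠ D_KL(Q||P) in general.

D_KL(P||Q) = 0.0123 dits
D_KL(Q||P) = 0.0130 dits

No, they are not equal!

This asymmetry is why KL divergence is not a true distance metric.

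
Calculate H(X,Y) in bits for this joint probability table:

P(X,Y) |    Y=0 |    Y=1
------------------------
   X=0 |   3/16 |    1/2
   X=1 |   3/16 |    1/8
1.7806 bits

Joint entropy is H(X,Y) = -Σ_{x,y} p(x,y) log p(x,y).

Summing over all non-zero entries:
H(X,Y) = -[3/16·log_2(3/16) + 1/2·log_2(1/2) + 3/16·log_2(3/16) + 1/8·log_2(1/8)]
H(X,Y) = 1.7806 bits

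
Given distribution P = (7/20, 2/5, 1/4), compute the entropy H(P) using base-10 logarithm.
0.4693 dits

Shannon entropy is H(X) = -Σ p(x) log p(x).

For P = (7/20, 2/5, 1/4):
H = -7/20 × log_10(7/20) -2/5 × log_10(2/5) -1/4 × log_10(1/4)
H = 0.4693 dits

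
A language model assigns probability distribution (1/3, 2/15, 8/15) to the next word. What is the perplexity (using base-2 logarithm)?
2.6382

Perplexity is 2^H (or exp(H) for natural log).

First, H = -Σ p log p = 1.3996 bits
Perplexity = 2^1.3996 = 2.6382

Interpretation: The model's uncertainty is equivalent to choosing uniformly among 2.6 options.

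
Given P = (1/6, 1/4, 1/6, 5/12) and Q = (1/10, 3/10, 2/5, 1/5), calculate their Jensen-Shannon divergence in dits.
0.0215 dits

Jensen-Shannon divergence is:
JSD(P||Q) = 0.5 × D_KL(P||M) + 0.5 × D_KL(Q||M)
where M = 0.5 × (P + Q) is the mixture distribution.

M = 0.5 × (1/6, 1/4, 1/6, 5/12) + 0.5 × (1/10, 3/10, 2/5, 1/5) = (2/15, 11/40, 0.283333, 0.308333)

D_KL(P||M) = 0.0219 dits
D_KL(Q||M) = 0.0211 dits

JSD(P||Q) = 0.5 × 0.0219 + 0.5 × 0.0211 = 0.0215 dits

Unlike KL divergence, JSD is symmetric and bounded: 0 ≤ JSD ≤ log(2).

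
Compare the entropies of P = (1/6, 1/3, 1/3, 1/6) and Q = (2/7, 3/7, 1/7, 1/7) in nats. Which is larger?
P

Computing entropies in nats:
H(P) = 1.3297
H(Q) = 1.2770

Distribution P has higher entropy.

Intuition: The distribution closer to uniform (more spread out) has higher entropy.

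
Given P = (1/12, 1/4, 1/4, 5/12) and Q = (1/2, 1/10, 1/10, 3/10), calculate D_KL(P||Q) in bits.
0.6430 bits

KL divergence: D_KL(P||Q) = Σ p(x) log(p(x)/q(x))

Computing term by term:
  x=0: 1/12 × log_2[(1/12)/(1/2)] = 1/12 × -2.5850 = -0.2154
  x=1: 1/4 × log_2[(1/4)/(1/10)] = 1/4 × 1.3219 = 0.3305
  x=2: 1/4 × log_2[(1/4)/(1/10)] = 1/4 × 1.3219 = 0.3305
  x=3: 5/12 × log_2[(5/12)/(3/10)] = 5/12 × 0.4739 = 0.1975

D_KL(P||Q) = 0.6430 bits

Note: KL divergence is always non-negative and equals 0 iff P = Q.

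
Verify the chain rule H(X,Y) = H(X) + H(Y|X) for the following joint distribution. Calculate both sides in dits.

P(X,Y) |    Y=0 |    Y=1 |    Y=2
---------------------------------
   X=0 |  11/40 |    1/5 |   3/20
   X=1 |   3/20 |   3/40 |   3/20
H(X,Y) = 0.7491, H(X) = 0.2873, H(Y|X) = 0.4618 (all in dits)

Chain rule: H(X,Y) = H(X) + H(Y|X)

Left side — joint entropy directly:
H(X,Y) = -Σ p(x,y) log p(x,y) = 0.7491 dits

Right side — compute H(Y|X) from the conditional distributions:
P(X) = (5/8, 3/8), so H(X) = 0.2873 dits
H(Y|X) = Σ_x P(X=x) · H(Y|X=x):
  P(Y|X=0) = (11/25, 8/25, 6/25), H(Y|X=0) = 0.4640, weight P(X=0) = 5/8
  P(Y|X=1) = (2/5, 1/5, 2/5), H(Y|X=1) = 0.4581, weight P(X=1) = 3/8
H(Y|X) = 0.4618 dits

H(X) + H(Y|X) = 0.2873 + 0.4618 = 0.7491 dits

Both sides equal 0.7491 dits. ✓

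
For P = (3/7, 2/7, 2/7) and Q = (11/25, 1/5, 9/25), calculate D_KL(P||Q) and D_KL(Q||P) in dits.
D_KL(P||Q) = 0.0107, D_KL(Q||P) = 0.0102

KL divergence is not symmetric: D_KL(P||Q) ≠ D_KL(Q||P) in general.

D_KL(P||Q) = 0.0107 dits
D_KL(Q||P) = 0.0102 dits

No, they are not equal!

This asymmetry is why KL divergence is not a true distance metric.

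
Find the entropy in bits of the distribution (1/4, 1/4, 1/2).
1.5000 bits

Shannon entropy is H(X) = -Σ p(x) log p(x).

For P = (1/4, 1/4, 1/2):
H = -1/4 × log_2(1/4) -1/4 × log_2(1/4) -1/2 × log_2(1/2)
H = 1.5000 bits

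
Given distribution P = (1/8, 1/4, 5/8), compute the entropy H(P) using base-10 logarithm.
0.3910 dits

Shannon entropy is H(X) = -Σ p(x) log p(x).

For P = (1/8, 1/4, 5/8):
H = -1/8 × log_10(1/8) -1/4 × log_10(1/4) -5/8 × log_10(5/8)
H = 0.3910 dits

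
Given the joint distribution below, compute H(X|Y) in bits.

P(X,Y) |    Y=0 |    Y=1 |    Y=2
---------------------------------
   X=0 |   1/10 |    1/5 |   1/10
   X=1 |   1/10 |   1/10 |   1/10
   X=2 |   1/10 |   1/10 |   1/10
1.5510 bits

Using the chain rule: H(X|Y) = H(X,Y) - H(Y)

First, compute H(X,Y) = 3.1219 bits

Marginal P(Y) = (3/10, 2/5, 3/10)
H(Y) = 1.5710 bits

H(X|Y) = H(X,Y) - H(Y) = 3.1219 - 1.5710 = 1.5510 bits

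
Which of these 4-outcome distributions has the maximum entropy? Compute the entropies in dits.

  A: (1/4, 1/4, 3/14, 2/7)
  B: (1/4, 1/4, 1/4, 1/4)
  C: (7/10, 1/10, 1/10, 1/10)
B

For a discrete distribution over n outcomes, entropy is maximized by the uniform distribution.

Computing entropies:
H(A) = 0.5998 dits
H(B) = 0.6021 dits
H(C) = 0.4084 dits

The uniform distribution (where all probabilities equal 1/4) achieves the maximum entropy of log_10(4) = 0.6021 dits.

Distribution B has the highest entropy.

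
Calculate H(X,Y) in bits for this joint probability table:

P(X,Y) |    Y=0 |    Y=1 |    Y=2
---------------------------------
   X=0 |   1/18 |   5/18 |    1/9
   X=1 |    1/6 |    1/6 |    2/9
2.4411 bits

Joint entropy is H(X,Y) = -Σ_{x,y} p(x,y) log p(x,y).

Summing over all non-zero entries:
H(X,Y) = -[1/18·log_2(1/18) + 5/18·log_2(5/18) + 1/9·log_2(1/9) + 1/6·log_2(1/6) + 1/6·log_2(1/6) + 2/9·log_2(2/9)]
H(X,Y) = 2.4411 bits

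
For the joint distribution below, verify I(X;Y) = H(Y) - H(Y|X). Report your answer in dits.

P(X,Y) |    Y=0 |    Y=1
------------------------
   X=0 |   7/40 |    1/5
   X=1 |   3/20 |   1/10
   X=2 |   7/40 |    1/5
I(X;Y) = 0.0029 dits

Mutual information has multiple equivalent forms:
- I(X;Y) = H(X) - H(X|Y)
- I(X;Y) = H(Y) - H(Y|X)
- I(X;Y) = H(X) + H(Y) - H(X,Y)

Computing all quantities:
H(X) = 0.4700, H(Y) = 0.3010, H(X,Y) = 0.7681
H(X|Y) = 0.4671, H(Y|X) = 0.2981

Verification:
H(X) - H(X|Y) = 0.4700 - 0.4671 = 0.0029
H(Y) - H(Y|X) = 0.3010 - 0.2981 = 0.0029
H(X) + H(Y) - H(X,Y) = 0.4700 + 0.3010 - 0.7681 = 0.0029

All forms give I(X;Y) = 0.0029 dits. ✓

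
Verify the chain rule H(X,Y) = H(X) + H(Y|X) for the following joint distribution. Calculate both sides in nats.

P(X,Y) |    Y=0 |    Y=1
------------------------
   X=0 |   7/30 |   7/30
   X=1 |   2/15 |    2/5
H(X,Y) = 1.3143, H(X) = 0.6909, H(Y|X) = 0.6234 (all in nats)

Chain rule: H(X,Y) = H(X) + H(Y|X)

Left side — joint entropy directly:
H(X,Y) = -Σ p(x,y) log p(x,y) = 1.3143 nats

Right side — compute H(Y|X) from the conditional distributions:
P(X) = (7/15, 8/15), so H(X) = 0.6909 nats
H(Y|X) = Σ_x P(X=x) · H(Y|X=x):
  P(Y|X=0) = (1/2, 1/2), H(Y|X=0) = 0.6931, weight P(X=0) = 7/15
  P(Y|X=1) = (1/4, 3/4), H(Y|X=1) = 0.5623, weight P(X=1) = 8/15
H(Y|X) = 0.6234 nats

H(X) + H(Y|X) = 0.6909 + 0.6234 = 1.3143 nats

Both sides equal 1.3143 nats. ✓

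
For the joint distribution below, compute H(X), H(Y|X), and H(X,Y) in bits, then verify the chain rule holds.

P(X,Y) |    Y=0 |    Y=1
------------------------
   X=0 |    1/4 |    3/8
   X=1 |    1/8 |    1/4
H(X,Y) = 1.9056, H(X) = 0.9544, H(Y|X) = 0.9512 (all in bits)

Chain rule: H(X,Y) = H(X) + H(Y|X)

Left side — joint entropy directly:
H(X,Y) = -Σ p(x,y) log p(x,y) = 1.9056 bits

Right side — compute H(Y|X) from the conditional distributions:
P(X) = (5/8, 3/8), so H(X) = 0.9544 bits
H(Y|X) = Σ_x P(X=x) · H(Y|X=x):
  P(Y|X=0) = (2/5, 3/5), H(Y|X=0) = 0.9710, weight P(X=0) = 5/8
  P(Y|X=1) = (1/3, 2/3), H(Y|X=1) = 0.9183, weight P(X=1) = 3/8
H(Y|X) = 0.9512 bits

H(X) + H(Y|X) = 0.9544 + 0.9512 = 1.9056 bits

Both sides equal 1.9056 bits. ✓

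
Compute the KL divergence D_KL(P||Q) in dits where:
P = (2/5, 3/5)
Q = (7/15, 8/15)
0.0039 dits

KL divergence: D_KL(P||Q) = Σ p(x) log(p(x)/q(x))

Computing term by term:
  x=0: 2/5 × log_10[(2/5)/(7/15)] = 2/5 × -0.0669 = -0.0268
  x=1: 3/5 × log_10[(3/5)/(8/15)] = 3/5 × 0.0512 = 0.0307

D_KL(P||Q) = 0.0039 dits

Note: KL divergence is always non-negative and equals 0 iff P = Q.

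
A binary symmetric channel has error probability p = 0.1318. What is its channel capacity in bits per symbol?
0.4376 bits

For a binary symmetric channel (BSC) with error probability p:
Capacity C = 1 - H(p) bits per symbol

where H(p) = -p log₂(p) - (1-p) log₂(1-p) is the binary entropy function.

H(0.1318) = 0.5624 bits
C = 1 - 0.5624 = 0.4376 bits per symbol

This means we can reliably transmit up to 0.4376 bits of information per channel use.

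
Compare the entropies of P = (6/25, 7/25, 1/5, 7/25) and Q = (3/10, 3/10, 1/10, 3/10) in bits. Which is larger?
P

Computing entropies in bits:
H(P) = 1.9870
H(Q) = 1.8955

Distribution P has higher entropy.

Intuition: The distribution closer to uniform (more spread out) has higher entropy.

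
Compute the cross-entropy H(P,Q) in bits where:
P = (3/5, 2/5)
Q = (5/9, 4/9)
0.9768 bits

Cross-entropy: H(P,Q) = -Σ p(x) log q(x)

Alternatively: H(P,Q) = H(P) + D_KL(P||Q)
H(P) = 0.9710 bits
D_KL(P||Q) = 0.0058 bits

H(P,Q) = 0.9710 + 0.0058 = 0.9768 bits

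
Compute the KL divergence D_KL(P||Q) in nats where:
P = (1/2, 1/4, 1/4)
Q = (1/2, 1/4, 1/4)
0.0000 nats

KL divergence: D_KL(P||Q) = Σ p(x) log(p(x)/q(x))

Computing term by term:
  x=0: 1/2 × log_e[(1/2)/(1/2)] = 1/2 × 0.0000 = 0.0000
  x=1: 1/4 × log_e[(1/4)/(1/4)] = 1/4 × 0.0000 = 0.0000
  x=2: 1/4 × log_e[(1/4)/(1/4)] = 1/4 × 0.0000 = 0.0000

D_KL(P||Q) = 0.0000 nats

Note: KL divergence is always non-negative and equals 0 iff P = Q.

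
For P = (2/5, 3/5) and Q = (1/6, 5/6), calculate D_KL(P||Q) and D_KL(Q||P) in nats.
D_KL(P||Q) = 0.1531, D_KL(Q||P) = 0.1278

KL divergence is not symmetric: D_KL(P||Q) ≠ D_KL(Q||P) in general.

D_KL(P||Q) = 0.1531 nats
D_KL(Q||P) = 0.1278 nats

No, they are not equal!

This asymmetry is why KL divergence is not a true distance metric.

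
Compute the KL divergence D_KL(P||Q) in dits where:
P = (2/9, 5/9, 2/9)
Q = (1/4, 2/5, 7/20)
0.0241 dits

KL divergence: D_KL(P||Q) = Σ p(x) log(p(x)/q(x))

Computing term by term:
  x=0: 2/9 × log_10[(2/9)/(1/4)] = 2/9 × -0.0512 = -0.0114
  x=1: 5/9 × log_10[(5/9)/(2/5)] = 5/9 × 0.1427 = 0.0793
  x=2: 2/9 × log_10[(2/9)/(7/20)] = 2/9 × -0.1973 = -0.0438

D_KL(P||Q) = 0.0241 dits

Note: KL divergence is always non-negative and equals 0 iff P = Q.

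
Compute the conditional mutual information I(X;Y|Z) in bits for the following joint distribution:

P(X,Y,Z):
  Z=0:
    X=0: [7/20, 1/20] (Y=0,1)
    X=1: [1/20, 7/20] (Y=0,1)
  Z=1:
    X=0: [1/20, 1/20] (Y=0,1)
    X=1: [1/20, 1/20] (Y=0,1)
0.3651 bits

Conditional mutual information: I(X;Y|Z) = H(X|Z) + H(Y|Z) - H(X,Y|Z)

H(Z) = 0.7219
H(X,Z) = 1.7219 → H(X|Z) = 1.0000
H(Y,Z) = 1.7219 → H(Y|Z) = 1.0000
H(X,Y,Z) = 2.3568 → H(X,Y|Z) = 1.6349

I(X;Y|Z) = 1.0000 + 1.0000 - 1.6349 = 0.3651 bits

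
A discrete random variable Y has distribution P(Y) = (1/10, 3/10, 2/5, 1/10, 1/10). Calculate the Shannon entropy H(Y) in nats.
1.4185 nats

Shannon entropy is H(X) = -Σ p(x) log p(x).

For P = (1/10, 3/10, 2/5, 1/10, 1/10):
H = -1/10 × log_e(1/10) -3/10 × log_e(3/10) -2/5 × log_e(2/5) -1/10 × log_e(1/10) -1/10 × log_e(1/10)
H = 1.4185 nats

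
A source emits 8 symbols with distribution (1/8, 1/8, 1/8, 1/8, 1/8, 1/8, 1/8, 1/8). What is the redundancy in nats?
0.0000 nats

Redundancy measures how far a source is from maximum entropy:
R = H_max - H(X)

Maximum entropy for 8 symbols: H_max = log_e(8) = 2.0794 nats
Actual entropy: H(X) = 2.0794 nats
Redundancy: R = 2.0794 - 2.0794 = 0.0000 nats

This redundancy represents potential for compression: the source could be compressed by 0.0000 nats per symbol.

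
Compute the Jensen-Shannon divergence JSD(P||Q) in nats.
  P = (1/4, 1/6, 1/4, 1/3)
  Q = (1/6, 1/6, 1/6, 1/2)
0.0168 nats

Jensen-Shannon divergence is:
JSD(P||Q) = 0.5 × D_KL(P||M) + 0.5 × D_KL(Q||M)
where M = 0.5 × (P + Q) is the mixture distribution.

M = 0.5 × (1/4, 1/6, 1/4, 1/3) + 0.5 × (1/6, 1/6, 1/6, 1/2) = (5/24, 1/6, 5/24, 5/12)

D_KL(P||M) = 0.0168 nats
D_KL(Q||M) = 0.0168 nats

JSD(P||Q) = 0.5 × 0.0168 + 0.5 × 0.0168 = 0.0168 nats

Unlike KL divergence, JSD is symmetric and bounded: 0 ≤ JSD ≤ log(2).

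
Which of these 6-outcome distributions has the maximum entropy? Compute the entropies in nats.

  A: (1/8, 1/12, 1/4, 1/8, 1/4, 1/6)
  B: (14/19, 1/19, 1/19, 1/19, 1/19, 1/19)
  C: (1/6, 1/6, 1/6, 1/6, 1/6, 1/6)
C

For a discrete distribution over n outcomes, entropy is maximized by the uniform distribution.

Computing entropies:
H(A) = 1.7187 nats
H(B) = 0.9999 nats
H(C) = 1.7918 nats

The uniform distribution (where all probabilities equal 1/6) achieves the maximum entropy of log_e(6) = 1.7918 nats.

Distribution C has the highest entropy.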